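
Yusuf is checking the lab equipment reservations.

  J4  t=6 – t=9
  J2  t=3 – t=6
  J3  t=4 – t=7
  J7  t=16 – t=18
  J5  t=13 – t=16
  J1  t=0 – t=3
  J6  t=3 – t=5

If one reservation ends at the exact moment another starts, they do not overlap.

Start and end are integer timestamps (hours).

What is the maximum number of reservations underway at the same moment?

3

Sort all start/end points and keep a running count:
t=0 start J1 → 1
t=3 end J1 → 0
t=3 start J2 → 1
t=3 start J6 → 2
t=4 start J3 → 3
t=5 end J6 → 2
t=6 end J2 → 1
t=6 start J4 → 2
t=7 end J3 → 1
t=9 end J4 → 0
t=13 start J5 → 1
t=16 end J5 → 0
t=16 start J7 → 1
t=18 end J7 → 0
Peak is 3, at t=4 (J2, J3, J6).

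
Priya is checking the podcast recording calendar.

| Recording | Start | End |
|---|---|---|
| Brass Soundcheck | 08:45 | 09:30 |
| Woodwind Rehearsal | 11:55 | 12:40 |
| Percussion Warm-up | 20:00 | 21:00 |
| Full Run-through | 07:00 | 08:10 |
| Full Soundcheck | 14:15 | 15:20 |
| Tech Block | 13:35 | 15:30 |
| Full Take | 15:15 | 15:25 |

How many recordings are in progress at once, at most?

Walk through starts and ends in time order (an end at T is processed before a start at T):
07:00 start Full Run-through → 1
08:10 end Full Run-through → 0
08:45 start Brass Soundcheck → 1
09:30 end Brass Soundcheck → 0
11:55 start Woodwind Rehearsal → 1
12:40 end Woodwind Rehearsal → 0
13:35 start Tech Block → 1
14:15 start Full Soundcheck → 2
15:15 start Full Take → 3
15:20 end Full Soundcheck → 2
15:25 end Full Take → 1
15:30 end Tech Block → 0
20:00 start Percussion Warm-up → 1
21:00 end Percussion Warm-up → 0
Peak is 3, at 15:15 (Full Soundcheck, Full Take, Tech Block).

3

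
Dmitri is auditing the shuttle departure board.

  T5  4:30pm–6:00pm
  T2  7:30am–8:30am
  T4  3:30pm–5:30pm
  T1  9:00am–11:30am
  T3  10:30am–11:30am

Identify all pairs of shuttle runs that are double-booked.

T1 & T3, T4 & T5

Sorted by start: T2, T1, T3, T4, T5.
T1 starts after T2 ends, so nothing later overlaps T2 either.
T3 starts before T1 ends → T1 and T3 overlap.
T4 starts after T1 ends, so nothing later overlaps T1 either.
T4 starts after T3 ends, so nothing later overlaps T3 either.
T5 starts before T4 ends → T4 and T5 overlap.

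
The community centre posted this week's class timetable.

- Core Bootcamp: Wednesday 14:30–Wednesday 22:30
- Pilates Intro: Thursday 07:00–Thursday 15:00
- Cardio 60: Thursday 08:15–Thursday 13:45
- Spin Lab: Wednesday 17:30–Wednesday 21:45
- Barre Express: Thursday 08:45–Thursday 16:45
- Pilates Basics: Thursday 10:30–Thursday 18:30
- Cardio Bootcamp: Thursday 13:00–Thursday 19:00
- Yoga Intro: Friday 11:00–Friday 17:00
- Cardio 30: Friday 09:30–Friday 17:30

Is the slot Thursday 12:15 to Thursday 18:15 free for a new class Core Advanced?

No — it overlaps Barre Express, Cardio 60, Cardio Bootcamp, Pilates Basics, Pilates Intro

Core Bootcamp: ends Wednesday 22:30 at or before Core Advanced starts Thursday 12:15 → clear.
Spin Lab: ends Wednesday 21:45 at or before Core Advanced starts Thursday 12:15 → clear.
Pilates Intro: starts Thursday 07:00 before Core Advanced ends Thursday 18:15, and ends Thursday 15:00 after Core Advanced starts Thursday 12:15 → overlap.
Cardio 60: starts Thursday 08:15 before Core Advanced ends Thursday 18:15, and ends Thursday 13:45 after Core Advanced starts Thursday 12:15 → overlap.
Barre Express: starts Thursday 08:45 before Core Advanced ends Thursday 18:15, and ends Thursday 16:45 after Core Advanced starts Thursday 12:15 → overlap.
Pilates Basics: starts Thursday 10:30 before Core Advanced ends Thursday 18:15, and ends Thursday 18:30 after Core Advanced starts Thursday 12:15 → overlap.
Cardio Bootcamp: starts Thursday 13:00 before Core Advanced ends Thursday 18:15, and ends Thursday 19:00 after Core Advanced starts Thursday 12:15 → overlap.
Cardio 30: starts Friday 09:30 at or after Core Advanced ends Thursday 18:15 → clear.
Yoga Intro: starts Friday 11:00 at or after Core Advanced ends Thursday 18:15 → clear.
Core Advanced overlaps Pilates Intro, Cardio 60, Barre Express, Pilates Basics, Cardio Bootcamp.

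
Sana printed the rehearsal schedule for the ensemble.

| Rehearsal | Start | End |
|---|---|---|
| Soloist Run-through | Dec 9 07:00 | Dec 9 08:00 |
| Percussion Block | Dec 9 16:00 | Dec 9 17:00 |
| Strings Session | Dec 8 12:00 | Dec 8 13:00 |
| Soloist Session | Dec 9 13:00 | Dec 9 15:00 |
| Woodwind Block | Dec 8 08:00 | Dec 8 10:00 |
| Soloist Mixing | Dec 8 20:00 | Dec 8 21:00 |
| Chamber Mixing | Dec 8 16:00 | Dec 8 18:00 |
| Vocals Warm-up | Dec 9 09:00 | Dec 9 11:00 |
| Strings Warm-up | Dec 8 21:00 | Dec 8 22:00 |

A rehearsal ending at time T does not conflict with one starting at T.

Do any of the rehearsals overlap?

Sorted by start: Woodwind Block, Strings Session, Chamber Mixing, Soloist Mixing, Strings Warm-up, Soloist Run-through, Vocals Warm-up, Soloist Session, Percussion Block.
Strings Session starts after Woodwind Block ends, so nothing later overlaps Woodwind Block either.
Chamber Mixing starts after Strings Session ends, so nothing later overlaps Strings Session either.
Soloist Mixing starts after Chamber Mixing ends, so nothing later overlaps Chamber Mixing either.
Strings Warm-up starts exactly when Soloist Mixing ends (back-to-back, no overlap), so nothing later overlaps Soloist Mixing either.
Soloist Run-through starts after Strings Warm-up ends, so nothing later overlaps Strings Warm-up either.
Vocals Warm-up starts after Soloist Run-through ends, so nothing later overlaps Soloist Run-through either.
Soloist Session starts after Vocals Warm-up ends, so nothing later overlaps Vocals Warm-up either.
Percussion Block starts after Soloist Session ends.
Every pair is clear; the schedule has no overlaps.

No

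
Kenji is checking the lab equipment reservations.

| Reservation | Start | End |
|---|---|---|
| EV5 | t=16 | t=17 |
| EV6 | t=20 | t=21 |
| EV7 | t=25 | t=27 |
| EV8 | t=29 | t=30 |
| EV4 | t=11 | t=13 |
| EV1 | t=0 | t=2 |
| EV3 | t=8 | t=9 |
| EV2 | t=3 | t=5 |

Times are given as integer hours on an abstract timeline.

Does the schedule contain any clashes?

No

Check each pair: they overlap iff neither finishes before the other starts.
Sorted by start: EV1, EV2, EV3, EV4, EV5, EV6, EV7, EV8.
EV2 starts after EV1 ends; EV1 is clear from here.
EV3 starts after EV2 ends; EV2 is clear from here.
EV4 starts after EV3 ends; EV3 is clear from here.
EV5 starts after EV4 ends; EV4 is clear from here.
EV6 starts after EV5 ends; EV5 is clear from here.
EV7 starts after EV6 ends; EV6 is clear from here.
EV8 starts after EV7 ends.
Every pair is clear; the schedule has no overlaps.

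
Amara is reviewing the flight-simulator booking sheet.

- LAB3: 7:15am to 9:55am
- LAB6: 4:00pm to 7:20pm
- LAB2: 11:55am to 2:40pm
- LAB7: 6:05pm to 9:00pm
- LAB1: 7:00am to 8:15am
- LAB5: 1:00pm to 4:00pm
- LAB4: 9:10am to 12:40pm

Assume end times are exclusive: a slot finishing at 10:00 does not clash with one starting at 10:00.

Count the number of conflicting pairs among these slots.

5

Check each pair: they overlap iff neither finishes before the other starts.
Sorted by start: LAB1, LAB3, LAB4, LAB2, LAB5, LAB6, LAB7.
LAB3 starts before LAB1 ends → LAB1 and LAB3 overlap.
LAB4 starts after LAB1 ends — done with LAB1.
LAB4 starts before LAB3 ends → LAB3 and LAB4 overlap.
LAB2 starts after LAB3 ends — done with LAB3.
LAB2 starts before LAB4 ends → LAB4 and LAB2 overlap.
LAB5 starts after LAB4 ends — done with LAB4.
LAB5 starts before LAB2 ends → LAB2 and LAB5 overlap.
LAB6 starts after LAB2 ends — done with LAB2.
LAB6 starts exactly when LAB5 ends (back-to-back, no overlap) — done with LAB5.
LAB7 starts before LAB6 ends → LAB6 and LAB7 overlap.
Overlapping pairs: LAB1 & LAB3, LAB2 & LAB4, LAB2 & LAB5, LAB3 & LAB4, LAB6 & LAB7 — 5 in total.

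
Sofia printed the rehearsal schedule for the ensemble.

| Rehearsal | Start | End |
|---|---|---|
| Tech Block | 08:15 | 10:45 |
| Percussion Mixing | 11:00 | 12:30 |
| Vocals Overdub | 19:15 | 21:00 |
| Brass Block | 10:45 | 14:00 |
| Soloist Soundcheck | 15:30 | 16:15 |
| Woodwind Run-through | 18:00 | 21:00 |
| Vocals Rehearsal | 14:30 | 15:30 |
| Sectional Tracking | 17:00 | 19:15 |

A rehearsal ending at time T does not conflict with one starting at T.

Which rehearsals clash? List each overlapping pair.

Sorted by start: Tech Block, Brass Block, Percussion Mixing, Vocals Rehearsal, Soloist Soundcheck, Sectional Tracking, Woodwind Run-through, Vocals Overdub.
Brass Block starts exactly when Tech Block ends (back-to-back, no overlap), so nothing later overlaps Tech Block either.
Percussion Mixing starts before Brass Block ends → Brass Block and Percussion Mixing overlap.
Vocals Rehearsal starts after Brass Block ends, so nothing later overlaps Brass Block either.
Vocals Rehearsal starts after Percussion Mixing ends, so nothing later overlaps Percussion Mixing either.
Soloist Soundcheck starts exactly when Vocals Rehearsal ends (back-to-back, no overlap), so nothing later overlaps Vocals Rehearsal either.
Sectional Tracking starts after Soloist Soundcheck ends, so nothing later overlaps Soloist Soundcheck either.
Woodwind Run-through starts before Sectional Tracking ends → Sectional Tracking and Woodwind Run-through overlap.
Vocals Overdub starts exactly when Sectional Tracking ends (back-to-back, no overlap).
Vocals Overdub starts before Woodwind Run-through ends → Woodwind Run-through and Vocals Overdub overlap.

Brass Block & Percussion Mixing, Sectional Tracking & Woodwind Run-through, Vocals Overdub & Woodwind Run-through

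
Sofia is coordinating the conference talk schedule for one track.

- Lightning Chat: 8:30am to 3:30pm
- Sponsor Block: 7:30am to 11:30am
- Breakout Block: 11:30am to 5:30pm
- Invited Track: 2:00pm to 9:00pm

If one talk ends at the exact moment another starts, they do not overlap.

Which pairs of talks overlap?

Breakout Block & Invited Track, Breakout Block & Lightning Chat, Invited Track & Lightning Chat, Lightning Chat & Sponsor Block

Two intervals overlap when each starts before the other ends.
Sorted by start: Sponsor Block, Lightning Chat, Breakout Block, Invited Track.
Lightning Chat starts before Sponsor Block ends → Sponsor Block and Lightning Chat overlap.
Breakout Block starts exactly when Sponsor Block ends (back-to-back, no overlap), so Sponsor Block has no further overlaps.
Breakout Block starts before Lightning Chat ends → Lightning Chat and Breakout Block overlap.
Invited Track starts before Lightning Chat ends → Lightning Chat and Invited Track overlap.
Invited Track starts before Breakout Block ends → Breakout Block and Invited Track overlap.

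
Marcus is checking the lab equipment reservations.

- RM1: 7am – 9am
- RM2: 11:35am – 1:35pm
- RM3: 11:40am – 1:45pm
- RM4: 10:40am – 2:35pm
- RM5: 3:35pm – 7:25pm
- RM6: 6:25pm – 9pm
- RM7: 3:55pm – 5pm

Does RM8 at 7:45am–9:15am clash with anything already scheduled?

RM1: starts 7am before RM8 ends 9:15am, and ends 9am after RM8 starts 7:45am → overlap.
RM4: starts 10:40am at or after RM8 ends 9:15am → clear.
RM2: starts 11:35am at or after RM8 ends 9:15am → clear.
RM3: starts 11:40am at or after RM8 ends 9:15am → clear.
RM5: starts 3:35pm at or after RM8 ends 9:15am → clear.
RM7: starts 3:55pm at or after RM8 ends 9:15am → clear.
RM6: starts 6:25pm at or after RM8 ends 9:15am → clear.
RM8 overlaps RM1.

Yes — it overlaps RM1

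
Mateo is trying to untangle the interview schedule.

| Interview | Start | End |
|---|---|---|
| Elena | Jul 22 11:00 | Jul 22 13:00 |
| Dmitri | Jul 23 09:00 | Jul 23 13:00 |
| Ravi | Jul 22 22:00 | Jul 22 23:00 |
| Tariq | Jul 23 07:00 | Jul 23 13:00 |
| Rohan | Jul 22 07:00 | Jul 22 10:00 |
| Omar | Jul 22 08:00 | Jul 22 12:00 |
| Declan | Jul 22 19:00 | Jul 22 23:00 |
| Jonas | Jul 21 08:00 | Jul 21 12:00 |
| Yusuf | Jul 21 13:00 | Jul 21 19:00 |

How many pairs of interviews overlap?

Two intervals overlap when each starts before the other ends.
Sorted by start: Jonas, Yusuf, Rohan, Omar, Elena, Declan, Ravi, Tariq, Dmitri.
Yusuf starts after Jonas ends — done with Jonas.
Rohan starts after Yusuf ends — done with Yusuf.
Omar starts before Rohan ends → Rohan and Omar overlap.
Elena starts after Rohan ends — done with Rohan.
Elena starts before Omar ends → Omar and Elena overlap.
Declan starts after Omar ends — done with Omar.
Declan starts after Elena ends — done with Elena.
Ravi starts before Declan ends → Declan and Ravi overlap.
Tariq starts after Declan ends — done with Declan.
Tariq starts after Ravi ends — done with Ravi.
Dmitri starts before Tariq ends → Tariq and Dmitri overlap.
Overlapping pairs: Declan & Ravi, Dmitri & Tariq, Elena & Omar, Omar & Rohan — 4 in total.

4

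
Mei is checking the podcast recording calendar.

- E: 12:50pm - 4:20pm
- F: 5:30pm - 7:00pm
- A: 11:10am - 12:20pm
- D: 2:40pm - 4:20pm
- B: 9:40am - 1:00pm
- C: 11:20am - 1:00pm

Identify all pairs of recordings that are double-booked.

Sorted by start: B, A, C, E, D, F.
A starts before B ends → B and A overlap.
C starts before B ends → B and C overlap.
E starts before B ends → B and E overlap.
D starts after B ends; B is clear from here.
C starts before A ends → A and C overlap.
E starts after A ends; A is clear from here.
E starts before C ends → C and E overlap.
D starts after C ends; C is clear from here.
D starts before E ends → E and D overlap.
F starts after E ends.
F starts after D ends.

A & B, A & C, B & C, B & E, C & E, D & E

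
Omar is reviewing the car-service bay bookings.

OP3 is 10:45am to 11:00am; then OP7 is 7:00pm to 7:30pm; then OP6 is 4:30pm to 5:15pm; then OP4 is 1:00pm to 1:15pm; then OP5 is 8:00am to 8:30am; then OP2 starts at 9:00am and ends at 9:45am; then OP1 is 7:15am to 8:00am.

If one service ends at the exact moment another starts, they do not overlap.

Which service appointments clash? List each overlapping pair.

Check each pair: they overlap iff neither finishes before the other starts.
Sorted by start: OP1, OP5, OP2, OP3, OP4, OP6, OP7.
OP5 starts exactly when OP1 ends (back-to-back, no overlap), so nothing later overlaps OP1 either.
OP2 starts after OP5 ends, so nothing later overlaps OP5 either.
OP3 starts after OP2 ends, so nothing later overlaps OP2 either.
OP4 starts after OP3 ends, so nothing later overlaps OP3 either.
OP6 starts after OP4 ends, so nothing later overlaps OP4 either.
OP7 starts after OP6 ends.

no conflicts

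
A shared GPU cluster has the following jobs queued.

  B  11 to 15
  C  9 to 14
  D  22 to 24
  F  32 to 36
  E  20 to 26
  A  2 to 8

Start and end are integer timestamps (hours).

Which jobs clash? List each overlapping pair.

B & C, D & E

Sorted by start: A, C, B, E, D, F.
C starts after A ends, so A has no further overlaps.
B starts before C ends → C and B overlap.
E starts after C ends, so C has no further overlaps.
E starts after B ends, so B has no further overlaps.
D starts before E ends → E and D overlap.
F starts after E ends.
F starts after D ends.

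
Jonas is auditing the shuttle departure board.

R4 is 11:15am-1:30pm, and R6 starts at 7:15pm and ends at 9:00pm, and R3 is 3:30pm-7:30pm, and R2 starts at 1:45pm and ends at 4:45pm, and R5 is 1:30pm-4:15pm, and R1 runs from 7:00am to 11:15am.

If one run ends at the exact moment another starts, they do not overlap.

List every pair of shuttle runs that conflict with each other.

R2 & R3, R2 & R5, R3 & R5, R3 & R6

Check each pair: they overlap iff neither finishes before the other starts.
Sorted by start: R1, R4, R5, R2, R3, R6.
R4 starts exactly when R1 ends (back-to-back, no overlap), so R1 has no further overlaps.
R5 starts exactly when R4 ends (back-to-back, no overlap), so R4 has no further overlaps.
R2 starts before R5 ends → R5 and R2 overlap.
R3 starts before R5 ends → R5 and R3 overlap.
R6 starts after R5 ends.
R3 starts before R2 ends → R2 and R3 overlap.
R6 starts after R2 ends.
R6 starts before R3 ends → R3 and R6 overlap.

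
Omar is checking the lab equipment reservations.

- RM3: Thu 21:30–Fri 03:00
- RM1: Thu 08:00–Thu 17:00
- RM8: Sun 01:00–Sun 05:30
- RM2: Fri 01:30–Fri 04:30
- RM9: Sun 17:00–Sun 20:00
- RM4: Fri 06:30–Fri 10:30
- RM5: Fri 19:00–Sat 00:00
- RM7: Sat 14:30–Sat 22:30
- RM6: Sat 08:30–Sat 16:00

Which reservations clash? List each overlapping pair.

RM2 & RM3, RM6 & RM7

Sorted by start: RM1, RM3, RM2, RM4, RM5, RM6, RM7, RM8, RM9.
RM3 starts after RM1 ends — done with RM1.
RM2 starts before RM3 ends → RM3 and RM2 overlap.
RM4 starts after RM3 ends — done with RM3.
RM4 starts after RM2 ends — done with RM2.
RM5 starts after RM4 ends — done with RM4.
RM6 starts after RM5 ends — done with RM5.
RM7 starts before RM6 ends → RM6 and RM7 overlap.
RM8 starts after RM6 ends — done with RM6.
RM8 starts after RM7 ends — done with RM7.
RM9 starts after RM8 ends.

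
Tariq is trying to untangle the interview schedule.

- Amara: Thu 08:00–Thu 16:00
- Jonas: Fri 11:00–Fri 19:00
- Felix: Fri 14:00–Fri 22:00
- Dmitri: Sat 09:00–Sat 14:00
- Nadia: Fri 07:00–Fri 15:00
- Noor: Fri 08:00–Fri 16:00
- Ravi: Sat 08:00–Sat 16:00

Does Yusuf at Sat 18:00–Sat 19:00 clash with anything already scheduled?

Amara: ends Thu 16:00 at or before Yusuf starts Sat 18:00 → clear.
Nadia: ends Fri 15:00 at or before Yusuf starts Sat 18:00 → clear.
Noor: ends Fri 16:00 at or before Yusuf starts Sat 18:00 → clear.
Jonas: ends Fri 19:00 at or before Yusuf starts Sat 18:00 → clear.
Felix: ends Fri 22:00 at or before Yusuf starts Sat 18:00 → clear.
Ravi: ends Sat 16:00 at or before Yusuf starts Sat 18:00 → clear.
Dmitri: ends Sat 14:00 at or before Yusuf starts Sat 18:00 → clear.

No — it doesn't clash with anything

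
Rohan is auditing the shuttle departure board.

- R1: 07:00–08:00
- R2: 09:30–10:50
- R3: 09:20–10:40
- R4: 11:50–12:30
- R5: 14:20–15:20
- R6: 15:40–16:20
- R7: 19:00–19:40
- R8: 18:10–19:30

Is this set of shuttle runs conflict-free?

Sorted by start: R1, R3, R2, R4, R5, R6, R8, R7.
R3 starts after R1 ends, so R1 has no further overlaps.
R2 starts before R3 ends → R3 and R2 overlap.
That's a conflict, so the schedule is not conflict-free.

No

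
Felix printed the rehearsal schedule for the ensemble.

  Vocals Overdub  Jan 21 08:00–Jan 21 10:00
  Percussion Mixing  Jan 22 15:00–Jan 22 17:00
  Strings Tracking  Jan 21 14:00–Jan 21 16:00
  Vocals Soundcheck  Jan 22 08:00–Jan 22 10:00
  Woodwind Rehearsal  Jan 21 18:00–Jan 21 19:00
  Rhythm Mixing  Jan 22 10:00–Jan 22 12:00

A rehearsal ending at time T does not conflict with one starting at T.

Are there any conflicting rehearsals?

No

Sorted by start: Vocals Overdub, Strings Tracking, Woodwind Rehearsal, Vocals Soundcheck, Rhythm Mixing, Percussion Mixing.
Strings Tracking starts after Vocals Overdub ends — done with Vocals Overdub.
Woodwind Rehearsal starts after Strings Tracking ends — done with Strings Tracking.
Vocals Soundcheck starts after Woodwind Rehearsal ends — done with Woodwind Rehearsal.
Rhythm Mixing starts exactly when Vocals Soundcheck ends (back-to-back, no overlap) — done with Vocals Soundcheck.
Percussion Mixing starts after Rhythm Mixing ends.
Every pair is clear; the schedule has no overlaps.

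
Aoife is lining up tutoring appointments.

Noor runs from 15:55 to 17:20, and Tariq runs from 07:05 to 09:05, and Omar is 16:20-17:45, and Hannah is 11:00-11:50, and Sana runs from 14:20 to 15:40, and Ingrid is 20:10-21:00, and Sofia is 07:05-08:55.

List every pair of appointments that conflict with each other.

Noor & Omar, Sofia & Tariq

Check each pair: they overlap iff neither finishes before the other starts.
Sorted by start: Tariq, Sofia, Hannah, Sana, Noor, Omar, Ingrid.
Sofia starts before Tariq ends → Tariq and Sofia overlap.
Hannah starts after Tariq ends — done with Tariq.
Hannah starts after Sofia ends — done with Sofia.
Sana starts after Hannah ends — done with Hannah.
Noor starts after Sana ends — done with Sana.
Omar starts before Noor ends → Noor and Omar overlap.
Ingrid starts after Noor ends.
Ingrid starts after Omar ends.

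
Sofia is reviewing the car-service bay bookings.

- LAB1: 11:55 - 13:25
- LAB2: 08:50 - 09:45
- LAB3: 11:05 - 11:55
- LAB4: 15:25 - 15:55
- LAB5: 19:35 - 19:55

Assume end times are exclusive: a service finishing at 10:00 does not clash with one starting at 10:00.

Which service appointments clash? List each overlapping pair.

no conflicts

Sorted by start: LAB2, LAB3, LAB1, LAB4, LAB5.
LAB3 starts after LAB2 ends, so LAB2 has no further overlaps.
LAB1 starts exactly when LAB3 ends (back-to-back, no overlap), so LAB3 has no further overlaps.
LAB4 starts after LAB1 ends, so LAB1 has no further overlaps.
LAB5 starts after LAB4 ends.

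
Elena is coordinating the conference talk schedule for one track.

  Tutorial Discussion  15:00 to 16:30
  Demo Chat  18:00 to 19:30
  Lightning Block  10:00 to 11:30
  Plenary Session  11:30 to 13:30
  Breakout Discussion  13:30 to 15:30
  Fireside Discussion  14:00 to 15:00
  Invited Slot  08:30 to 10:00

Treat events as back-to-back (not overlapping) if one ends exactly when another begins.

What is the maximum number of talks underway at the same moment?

Sweep the timeline, counting +1 at each start and −1 at each end (ends before starts at a tie):
08:30 start Invited Slot → 1
10:00 end Invited Slot → 0
10:00 start Lightning Block → 1
11:30 end Lightning Block → 0
11:30 start Plenary Session → 1
13:30 end Plenary Session → 0
13:30 start Breakout Discussion → 1
14:00 start Fireside Discussion → 2
15:00 end Fireside Discussion → 1
15:00 start Tutorial Discussion → 2
15:30 end Breakout Discussion → 1
16:30 end Tutorial Discussion → 0
18:00 start Demo Chat → 1
19:30 end Demo Chat → 0
Peak is 2, at 14:00 (Breakout Discussion, Fireside Discussion).

2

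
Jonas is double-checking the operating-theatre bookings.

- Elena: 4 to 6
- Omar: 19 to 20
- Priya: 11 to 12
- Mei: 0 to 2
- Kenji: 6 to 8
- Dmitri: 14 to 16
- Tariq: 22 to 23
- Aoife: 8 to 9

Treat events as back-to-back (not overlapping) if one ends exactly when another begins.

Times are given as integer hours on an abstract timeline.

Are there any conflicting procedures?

Sorted by start: Mei, Elena, Kenji, Aoife, Priya, Dmitri, Omar, Tariq.
Elena starts after Mei ends, so Mei has no further overlaps.
Kenji starts exactly when Elena ends (back-to-back, no overlap), so Elena has no further overlaps.
Aoife starts exactly when Kenji ends (back-to-back, no overlap), so Kenji has no further overlaps.
Priya starts after Aoife ends, so Aoife has no further overlaps.
Dmitri starts after Priya ends, so Priya has no further overlaps.
Omar starts after Dmitri ends, so Dmitri has no further overlaps.
Tariq starts after Omar ends.
Every pair is clear; the schedule has no overlaps.

No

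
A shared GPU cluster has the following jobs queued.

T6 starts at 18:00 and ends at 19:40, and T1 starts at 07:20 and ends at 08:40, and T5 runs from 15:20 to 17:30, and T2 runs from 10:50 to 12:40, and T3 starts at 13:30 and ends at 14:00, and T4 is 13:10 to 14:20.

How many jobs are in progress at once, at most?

Walk through starts and ends in time order (an end at T is processed before a start at T):
07:20 start T1 → 1
08:40 end T1 → 0
10:50 start T2 → 1
12:40 end T2 → 0
13:10 start T4 → 1
13:30 start T3 → 2
14:00 end T3 → 1
14:20 end T4 → 0
15:20 start T5 → 1
17:30 end T5 → 0
18:00 start T6 → 1
19:40 end T6 → 0
Peak is 2, at 13:30 (T3, T4).

2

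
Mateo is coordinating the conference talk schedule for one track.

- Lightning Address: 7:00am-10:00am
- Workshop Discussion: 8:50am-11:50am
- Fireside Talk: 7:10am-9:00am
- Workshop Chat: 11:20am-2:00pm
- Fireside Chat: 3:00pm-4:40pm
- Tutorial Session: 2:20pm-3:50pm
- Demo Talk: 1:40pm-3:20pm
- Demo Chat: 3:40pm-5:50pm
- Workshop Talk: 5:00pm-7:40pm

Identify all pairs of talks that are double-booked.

Demo Chat & Fireside Chat, Demo Chat & Tutorial Session, Demo Chat & Workshop Talk, Demo Talk & Fireside Chat, Demo Talk & Tutorial Session, Demo Talk & Workshop Chat, Fireside Chat & Tutorial Session, Fireside Talk & Lightning Address, Fireside Talk & Workshop Discussion, Lightning Address & Workshop Discussion, Workshop Chat & Workshop Discussion

Two intervals overlap when each starts before the other ends.
Sorted by start: Lightning Address, Fireside Talk, Workshop Discussion, Workshop Chat, Demo Talk, Tutorial Session, Fireside Chat, Demo Chat, Workshop Talk.
Fireside Talk starts before Lightning Address ends → Lightning Address and Fireside Talk overlap.
Workshop Discussion starts before Lightning Address ends → Lightning Address and Workshop Discussion overlap.
Workshop Chat starts after Lightning Address ends — done with Lightning Address.
Workshop Discussion starts before Fireside Talk ends → Fireside Talk and Workshop Discussion overlap.
Workshop Chat starts after Fireside Talk ends — done with Fireside Talk.
Workshop Chat starts before Workshop Discussion ends → Workshop Discussion and Workshop Chat overlap.
Demo Talk starts after Workshop Discussion ends — done with Workshop Discussion.
Demo Talk starts before Workshop Chat ends → Workshop Chat and Demo Talk overlap.
Tutorial Session starts after Workshop Chat ends — done with Workshop Chat.
Tutorial Session starts before Demo Talk ends → Demo Talk and Tutorial Session overlap.
Fireside Chat starts before Demo Talk ends → Demo Talk and Fireside Chat overlap.
Demo Chat starts after Demo Talk ends — done with Demo Talk.
Fireside Chat starts before Tutorial Session ends → Tutorial Session and Fireside Chat overlap.
Demo Chat starts before Tutorial Session ends → Tutorial Session and Demo Chat overlap.
Workshop Talk starts after Tutorial Session ends.
Demo Chat starts before Fireside Chat ends → Fireside Chat and Demo Chat overlap.
Workshop Talk starts after Fireside Chat ends.
Workshop Talk starts before Demo Chat ends → Demo Chat and Workshop Talk overlap.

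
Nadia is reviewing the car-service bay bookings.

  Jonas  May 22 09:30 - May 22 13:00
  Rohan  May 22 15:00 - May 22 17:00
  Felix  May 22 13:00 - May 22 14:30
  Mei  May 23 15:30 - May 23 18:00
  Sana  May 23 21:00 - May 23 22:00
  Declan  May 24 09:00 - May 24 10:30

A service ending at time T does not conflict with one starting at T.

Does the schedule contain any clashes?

Two intervals overlap when each starts before the other ends.
Sorted by start: Jonas, Felix, Rohan, Mei, Sana, Declan.
Felix starts exactly when Jonas ends (back-to-back, no overlap), so Jonas has no further overlaps.
Rohan starts after Felix ends, so Felix has no further overlaps.
Mei starts after Rohan ends, so Rohan has no further overlaps.
Sana starts after Mei ends, so Mei has no further overlaps.
Declan starts after Sana ends.
Every pair is clear; the schedule has no overlaps.

No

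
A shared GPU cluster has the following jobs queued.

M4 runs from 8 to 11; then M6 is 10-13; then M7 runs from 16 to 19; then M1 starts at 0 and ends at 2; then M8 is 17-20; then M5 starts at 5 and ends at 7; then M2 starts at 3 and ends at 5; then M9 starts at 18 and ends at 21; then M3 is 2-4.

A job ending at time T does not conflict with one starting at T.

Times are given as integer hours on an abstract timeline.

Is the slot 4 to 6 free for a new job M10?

No — it overlaps M2, M5

M1: ends 2 at or before M10 starts 4 → clear.
M3: ends 4 at or before M10 starts 4 → clear.
M2: starts 3 before M10 ends 6, and ends 5 after M10 starts 4 → overlap.
M5: starts 5 before M10 ends 6, and ends 7 after M10 starts 4 → overlap.
M4: starts 8 at or after M10 ends 6 → clear.
M6: starts 10 at or after M10 ends 6 → clear.
M7: starts 16 at or after M10 ends 6 → clear.
M8: starts 17 at or after M10 ends 6 → clear.
M9: starts 18 at or after M10 ends 6 → clear.
M10 overlaps M2, M5.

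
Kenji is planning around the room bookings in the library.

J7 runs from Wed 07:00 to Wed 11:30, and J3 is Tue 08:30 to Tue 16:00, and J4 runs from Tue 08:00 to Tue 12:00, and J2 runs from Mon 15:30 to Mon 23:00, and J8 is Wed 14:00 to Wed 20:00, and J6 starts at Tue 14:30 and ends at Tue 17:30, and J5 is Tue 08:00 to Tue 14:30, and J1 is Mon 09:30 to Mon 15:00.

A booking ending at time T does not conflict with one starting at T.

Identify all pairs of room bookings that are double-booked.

Sorted by start: J1, J2, J4, J5, J3, J6, J7, J8.
J2 starts after J1 ends, so nothing later overlaps J1 either.
J4 starts after J2 ends, so nothing later overlaps J2 either.
J5 starts before J4 ends → J4 and J5 overlap.
J3 starts before J4 ends → J4 and J3 overlap.
J6 starts after J4 ends, so nothing later overlaps J4 either.
J3 starts before J5 ends → J5 and J3 overlap.
J6 starts exactly when J5 ends (back-to-back, no overlap), so nothing later overlaps J5 either.
J6 starts before J3 ends → J3 and J6 overlap.
J7 starts after J3 ends, so nothing later overlaps J3 either.
J7 starts after J6 ends, so nothing later overlaps J6 either.
J8 starts after J7 ends.

J3 & J4, J3 & J5, J3 & J6, J4 & J5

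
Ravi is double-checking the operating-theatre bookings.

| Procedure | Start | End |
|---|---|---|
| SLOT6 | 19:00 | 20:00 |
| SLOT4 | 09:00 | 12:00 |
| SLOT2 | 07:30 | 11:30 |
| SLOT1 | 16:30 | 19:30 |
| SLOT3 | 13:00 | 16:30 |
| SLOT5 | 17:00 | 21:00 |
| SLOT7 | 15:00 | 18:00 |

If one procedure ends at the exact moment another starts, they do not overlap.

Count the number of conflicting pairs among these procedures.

7

Sorted by start: SLOT2, SLOT4, SLOT3, SLOT7, SLOT1, SLOT5, SLOT6.
SLOT4 starts before SLOT2 ends → SLOT2 and SLOT4 overlap.
SLOT3 starts after SLOT2 ends; SLOT2 is clear from here.
SLOT3 starts after SLOT4 ends; SLOT4 is clear from here.
SLOT7 starts before SLOT3 ends → SLOT3 and SLOT7 overlap.
SLOT1 starts exactly when SLOT3 ends (back-to-back, no overlap); SLOT3 is clear from here.
SLOT1 starts before SLOT7 ends → SLOT7 and SLOT1 overlap.
SLOT5 starts before SLOT7 ends → SLOT7 and SLOT5 overlap.
SLOT6 starts after SLOT7 ends.
SLOT5 starts before SLOT1 ends → SLOT1 and SLOT5 overlap.
SLOT6 starts before SLOT1 ends → SLOT1 and SLOT6 overlap.
SLOT6 starts before SLOT5 ends → SLOT5 and SLOT6 overlap.
Overlapping pairs: SLOT1 & SLOT5, SLOT1 & SLOT6, SLOT1 & SLOT7, SLOT2 & SLOT4, SLOT3 & SLOT7, SLOT5 & SLOT6, SLOT5 & SLOT7 — 7 in total.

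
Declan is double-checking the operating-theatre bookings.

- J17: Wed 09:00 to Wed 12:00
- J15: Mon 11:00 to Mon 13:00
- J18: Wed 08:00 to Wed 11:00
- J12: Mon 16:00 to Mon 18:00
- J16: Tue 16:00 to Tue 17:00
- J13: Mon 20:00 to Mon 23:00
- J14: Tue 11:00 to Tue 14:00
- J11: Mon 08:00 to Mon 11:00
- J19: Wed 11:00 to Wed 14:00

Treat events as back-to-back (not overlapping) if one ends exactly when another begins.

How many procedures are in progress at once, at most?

2

Walk through starts and ends in time order (an end at T is processed before a start at T):
Mon 08:00 start J11 → 1
Mon 11:00 end J11 → 0
Mon 11:00 start J15 → 1
Mon 13:00 end J15 → 0
Mon 16:00 start J12 → 1
Mon 18:00 end J12 → 0
Mon 20:00 start J13 → 1
Mon 23:00 end J13 → 0
Tue 11:00 start J14 → 1
Tue 14:00 end J14 → 0
Tue 16:00 start J16 → 1
Tue 17:00 end J16 → 0
Wed 08:00 start J18 → 1
Wed 09:00 start J17 → 2
Wed 11:00 end J18 → 1
Wed 11:00 start J19 → 2
Wed 12:00 end J17 → 1
Wed 14:00 end J19 → 0
Peak is 2, at Wed 09:00 (J17, J18).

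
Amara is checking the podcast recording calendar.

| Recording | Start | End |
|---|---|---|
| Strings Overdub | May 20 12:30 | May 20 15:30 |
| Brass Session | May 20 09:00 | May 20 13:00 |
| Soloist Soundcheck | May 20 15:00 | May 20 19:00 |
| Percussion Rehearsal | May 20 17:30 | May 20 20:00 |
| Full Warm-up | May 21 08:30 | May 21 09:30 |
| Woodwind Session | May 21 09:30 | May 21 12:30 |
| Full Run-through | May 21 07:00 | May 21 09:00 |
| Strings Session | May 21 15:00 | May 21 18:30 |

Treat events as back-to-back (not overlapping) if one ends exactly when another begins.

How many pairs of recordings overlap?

4

Sorted by start: Brass Session, Strings Overdub, Soloist Soundcheck, Percussion Rehearsal, Full Run-through, Full Warm-up, Woodwind Session, Strings Session.
Strings Overdub starts before Brass Session ends → Brass Session and Strings Overdub overlap.
Soloist Soundcheck starts after Brass Session ends; Brass Session is clear from here.
Soloist Soundcheck starts before Strings Overdub ends → Strings Overdub and Soloist Soundcheck overlap.
Percussion Rehearsal starts after Strings Overdub ends; Strings Overdub is clear from here.
Percussion Rehearsal starts before Soloist Soundcheck ends → Soloist Soundcheck and Percussion Rehearsal overlap.
Full Run-through starts after Soloist Soundcheck ends; Soloist Soundcheck is clear from here.
Full Run-through starts after Percussion Rehearsal ends; Percussion Rehearsal is clear from here.
Full Warm-up starts before Full Run-through ends → Full Run-through and Full Warm-up overlap.
Woodwind Session starts after Full Run-through ends; Full Run-through is clear from here.
Woodwind Session starts exactly when Full Warm-up ends (back-to-back, no overlap); Full Warm-up is clear from here.
Strings Session starts after Woodwind Session ends.
Overlapping pairs: Brass Session & Strings Overdub, Full Run-through & Full Warm-up, Percussion Rehearsal & Soloist Soundcheck, Soloist Soundcheck & Strings Overdub — 4 in total.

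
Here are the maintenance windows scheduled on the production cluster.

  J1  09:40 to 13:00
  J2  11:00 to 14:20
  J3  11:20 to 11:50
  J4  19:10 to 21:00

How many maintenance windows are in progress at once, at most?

3

Walk through starts and ends in time order (an end at T is processed before a start at T):
09:40 start J1 → 1
11:00 start J2 → 2
11:20 start J3 → 3
11:50 end J3 → 2
13:00 end J1 → 1
14:20 end J2 → 0
19:10 start J4 → 1
21:00 end J4 → 0
Peak is 3, at 11:20 (J1, J2, J3).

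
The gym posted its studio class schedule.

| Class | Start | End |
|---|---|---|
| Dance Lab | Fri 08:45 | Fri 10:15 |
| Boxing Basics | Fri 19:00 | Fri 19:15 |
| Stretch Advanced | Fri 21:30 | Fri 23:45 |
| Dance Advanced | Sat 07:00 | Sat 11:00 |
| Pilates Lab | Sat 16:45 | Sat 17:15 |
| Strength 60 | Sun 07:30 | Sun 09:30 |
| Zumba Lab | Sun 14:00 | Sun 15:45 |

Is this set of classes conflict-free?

Yes

Sorted by start: Dance Lab, Boxing Basics, Stretch Advanced, Dance Advanced, Pilates Lab, Strength 60, Zumba Lab.
Boxing Basics starts after Dance Lab ends, so Dance Lab has no further overlaps.
Stretch Advanced starts after Boxing Basics ends, so Boxing Basics has no further overlaps.
Dance Advanced starts after Stretch Advanced ends, so Stretch Advanced has no further overlaps.
Pilates Lab starts after Dance Advanced ends, so Dance Advanced has no further overlaps.
Strength 60 starts after Pilates Lab ends, so Pilates Lab has no further overlaps.
Zumba Lab starts after Strength 60 ends.
Every pair is clear; the schedule has no overlaps.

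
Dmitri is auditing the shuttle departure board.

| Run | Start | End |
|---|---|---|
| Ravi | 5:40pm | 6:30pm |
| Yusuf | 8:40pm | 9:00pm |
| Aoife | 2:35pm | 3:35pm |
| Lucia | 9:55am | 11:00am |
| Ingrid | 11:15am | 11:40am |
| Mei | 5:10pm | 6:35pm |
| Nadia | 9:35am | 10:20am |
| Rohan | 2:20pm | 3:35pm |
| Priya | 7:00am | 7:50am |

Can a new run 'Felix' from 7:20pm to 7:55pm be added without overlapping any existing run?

Priya: ends 7:50am at or before Felix starts 7:20pm → clear.
Nadia: ends 10:20am at or before Felix starts 7:20pm → clear.
Lucia: ends 11:00am at or before Felix starts 7:20pm → clear.
Ingrid: ends 11:40am at or before Felix starts 7:20pm → clear.
Rohan: ends 3:35pm at or before Felix starts 7:20pm → clear.
Aoife: ends 3:35pm at or before Felix starts 7:20pm → clear.
Mei: ends 6:35pm at or before Felix starts 7:20pm → clear.
Ravi: ends 6:30pm at or before Felix starts 7:20pm → clear.
Yusuf: starts 8:40pm at or after Felix ends 7:55pm → clear.

Yes — the slot is free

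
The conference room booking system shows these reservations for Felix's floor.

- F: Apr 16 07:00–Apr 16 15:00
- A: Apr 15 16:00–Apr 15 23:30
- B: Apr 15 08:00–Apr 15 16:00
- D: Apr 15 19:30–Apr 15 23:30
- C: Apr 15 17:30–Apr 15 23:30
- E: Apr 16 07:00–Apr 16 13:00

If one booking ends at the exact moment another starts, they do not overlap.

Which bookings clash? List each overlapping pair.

Two intervals overlap when each starts before the other ends.
Sorted by start: B, A, C, D, E, F.
A starts exactly when B ends (back-to-back, no overlap); B is clear from here.
C starts before A ends → A and C overlap.
D starts before A ends → A and D overlap.
E starts after A ends; A is clear from here.
D starts before C ends → C and D overlap.
E starts after C ends; C is clear from here.
E starts after D ends; D is clear from here.
F starts before E ends → E and F overlap.

A & C, A & D, C & D, E & F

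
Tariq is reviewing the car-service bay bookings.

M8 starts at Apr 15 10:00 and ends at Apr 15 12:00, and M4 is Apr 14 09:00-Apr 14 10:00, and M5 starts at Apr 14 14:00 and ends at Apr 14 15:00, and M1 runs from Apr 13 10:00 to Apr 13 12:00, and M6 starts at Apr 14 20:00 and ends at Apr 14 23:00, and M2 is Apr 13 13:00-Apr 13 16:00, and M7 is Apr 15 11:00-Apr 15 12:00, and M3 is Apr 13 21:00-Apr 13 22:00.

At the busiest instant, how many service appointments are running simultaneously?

2

Sort all start/end points and keep a running count:
Apr 13 10:00 start M1 → 1
Apr 13 12:00 end M1 → 0
Apr 13 13:00 start M2 → 1
Apr 13 16:00 end M2 → 0
Apr 13 21:00 start M3 → 1
Apr 13 22:00 end M3 → 0
Apr 14 09:00 start M4 → 1
Apr 14 10:00 end M4 → 0
Apr 14 14:00 start M5 → 1
Apr 14 15:00 end M5 → 0
Apr 14 20:00 start M6 → 1
Apr 14 23:00 end M6 → 0
Apr 15 10:00 start M8 → 1
Apr 15 11:00 start M7 → 2
Apr 15 12:00 end M7 → 1
Apr 15 12:00 end M8 → 0
Peak is 2, at Apr 15 11:00 (M7, M8).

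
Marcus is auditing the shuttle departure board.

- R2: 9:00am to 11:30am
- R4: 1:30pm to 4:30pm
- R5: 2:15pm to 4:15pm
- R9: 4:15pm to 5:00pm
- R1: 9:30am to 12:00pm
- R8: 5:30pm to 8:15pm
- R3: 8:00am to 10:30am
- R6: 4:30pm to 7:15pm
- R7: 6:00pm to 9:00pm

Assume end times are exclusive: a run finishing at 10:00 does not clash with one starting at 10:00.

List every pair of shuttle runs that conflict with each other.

R1 & R2, R1 & R3, R2 & R3, R4 & R5, R4 & R9, R6 & R7, R6 & R8, R6 & R9, R7 & R8

Sorted by start: R3, R2, R1, R4, R5, R9, R6, R8, R7.
R2 starts before R3 ends → R3 and R2 overlap.
R1 starts before R3 ends → R3 and R1 overlap.
R4 starts after R3 ends, so R3 has no further overlaps.
R1 starts before R2 ends → R2 and R1 overlap.
R4 starts after R2 ends, so R2 has no further overlaps.
R4 starts after R1 ends, so R1 has no further overlaps.
R5 starts before R4 ends → R4 and R5 overlap.
R9 starts before R4 ends → R4 and R9 overlap.
R6 starts exactly when R4 ends (back-to-back, no overlap), so R4 has no further overlaps.
R9 starts exactly when R5 ends (back-to-back, no overlap), so R5 has no further overlaps.
R6 starts before R9 ends → R9 and R6 overlap.
R8 starts after R9 ends, so R9 has no further overlaps.
R8 starts before R6 ends → R6 and R8 overlap.
R7 starts before R6 ends → R6 and R7 overlap.
R7 starts before R8 ends → R8 and R7 overlap.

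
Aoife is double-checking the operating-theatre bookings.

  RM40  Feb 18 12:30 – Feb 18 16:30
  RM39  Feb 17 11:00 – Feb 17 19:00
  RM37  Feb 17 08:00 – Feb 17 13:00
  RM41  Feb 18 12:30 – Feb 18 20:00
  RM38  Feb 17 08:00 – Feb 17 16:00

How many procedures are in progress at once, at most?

3

Walk through starts and ends in time order (an end at T is processed before a start at T):
Feb 17 08:00 start RM37 → 1
Feb 17 08:00 start RM38 → 2
Feb 17 11:00 start RM39 → 3
Feb 17 13:00 end RM37 → 2
Feb 17 16:00 end RM38 → 1
Feb 17 19:00 end RM39 → 0
Feb 18 12:30 start RM40 → 1
Feb 18 12:30 start RM41 → 2
Feb 18 16:30 end RM40 → 1
Feb 18 20:00 end RM41 → 0
Peak is 3, at Feb 17 11:00 (RM37, RM38, RM39).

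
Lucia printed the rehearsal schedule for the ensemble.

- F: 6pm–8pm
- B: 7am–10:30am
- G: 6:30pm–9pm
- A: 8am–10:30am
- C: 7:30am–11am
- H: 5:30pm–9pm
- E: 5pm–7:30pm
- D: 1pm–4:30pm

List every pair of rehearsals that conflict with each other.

Sorted by start: B, C, A, D, E, H, F, G.
C starts before B ends → B and C overlap.
A starts before B ends → B and A overlap.
D starts after B ends, so B has no further overlaps.
A starts before C ends → C and A overlap.
D starts after C ends, so C has no further overlaps.
D starts after A ends, so A has no further overlaps.
E starts after D ends, so D has no further overlaps.
H starts before E ends → E and H overlap.
F starts before E ends → E and F overlap.
G starts before E ends → E and G overlap.
F starts before H ends → H and F overlap.
G starts before H ends → H and G overlap.
G starts before F ends → F and G overlap.

A & B, A & C, B & C, E & F, E & G, E & H, F & G, F & H, G & H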